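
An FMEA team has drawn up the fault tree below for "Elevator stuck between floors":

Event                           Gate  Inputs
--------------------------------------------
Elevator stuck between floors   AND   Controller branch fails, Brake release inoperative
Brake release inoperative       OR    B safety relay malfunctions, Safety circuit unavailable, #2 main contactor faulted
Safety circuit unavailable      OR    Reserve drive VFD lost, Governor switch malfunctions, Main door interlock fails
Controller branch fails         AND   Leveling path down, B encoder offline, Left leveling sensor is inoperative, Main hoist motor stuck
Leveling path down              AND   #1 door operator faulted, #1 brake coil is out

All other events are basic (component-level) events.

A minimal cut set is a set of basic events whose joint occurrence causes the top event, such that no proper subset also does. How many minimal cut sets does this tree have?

5

Leveling path down [AND]: one cut set from each child combined → 1 × 1 = 1 cut set(s).
Controller branch fails [AND]: one cut set from each child combined → 1 × 1 × 1 × 1 = 1 cut set(s).
Safety circuit unavailable [OR]: union of children's cut sets → 3 cut set(s).
Brake release inoperative [OR]: union of children's cut sets → 5 cut set(s).
Elevator stuck between floors [AND]: one cut set from each child combined → 1 × 5 = 5 cut set(s).
Minimal cut sets: {#1 brake coil is out, #1 door operator faulted, B encoder offline, B safety relay malfunctions, Left leveling sensor is inoperative, Main hoist motor stuck}; {#1 brake coil is out, #1 door operator faulted, B encoder offline, Left leveling sensor is inoperative, Main hoist motor stuck, Reserve drive VFD lost}; {#1 brake coil is out, #1 door operator faulted, B encoder offline, Governor switch malfunctions, Left leveling sensor is inoperative, Main hoist motor stuck}; {#1 brake coil is out, #1 door operator faulted, B encoder offline, Left leveling sensor is inoperative, Main door interlock fails, Main hoist motor stuck}; {#1 brake coil is out, #1 door operator faulted, #2 main contactor faulted, B encoder offline, Left leveling sensor is inoperative, Main hoist motor stuck}.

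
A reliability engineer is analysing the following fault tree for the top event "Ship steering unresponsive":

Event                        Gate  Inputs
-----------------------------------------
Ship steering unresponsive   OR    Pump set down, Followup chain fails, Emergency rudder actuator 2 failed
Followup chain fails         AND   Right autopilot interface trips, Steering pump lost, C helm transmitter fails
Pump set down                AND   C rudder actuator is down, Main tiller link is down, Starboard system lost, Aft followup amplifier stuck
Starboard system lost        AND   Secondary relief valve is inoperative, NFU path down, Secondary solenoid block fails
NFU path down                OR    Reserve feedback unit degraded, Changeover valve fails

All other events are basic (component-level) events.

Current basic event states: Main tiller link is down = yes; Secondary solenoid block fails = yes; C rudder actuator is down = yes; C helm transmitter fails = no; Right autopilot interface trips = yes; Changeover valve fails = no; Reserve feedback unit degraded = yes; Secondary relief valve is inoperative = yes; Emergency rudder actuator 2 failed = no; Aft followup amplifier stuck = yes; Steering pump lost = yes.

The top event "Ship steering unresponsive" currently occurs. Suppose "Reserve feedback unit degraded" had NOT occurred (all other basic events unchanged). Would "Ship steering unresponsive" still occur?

Counterfactual: set "Reserve feedback unit degraded" to not occurred.
NFU path down [OR]: Reserve feedback unit degraded=not, Changeover valve fails=not → no input occurs → does not occur.
Starboard system lost [AND]: Secondary relief valve is inoperative=occurs, NFU path down=not, Secondary solenoid block fails=occurs → not all inputs occur → does not occur.
Pump set down [AND]: C rudder actuator is down=occurs, Main tiller link is down=occurs, Starboard system lost=not, Aft followup amplifier stuck=occurs → not all inputs occur → does not occur.
Followup chain fails [AND]: Right autopilot interface trips=occurs, Steering pump lost=occurs, C helm transmitter fails=not → not all inputs occur → does not occur.
Ship steering unresponsive [OR]: Pump set down=not, Followup chain fails=not, Emergency rudder actuator 2 failed=not → no input occurs → does not occur.

No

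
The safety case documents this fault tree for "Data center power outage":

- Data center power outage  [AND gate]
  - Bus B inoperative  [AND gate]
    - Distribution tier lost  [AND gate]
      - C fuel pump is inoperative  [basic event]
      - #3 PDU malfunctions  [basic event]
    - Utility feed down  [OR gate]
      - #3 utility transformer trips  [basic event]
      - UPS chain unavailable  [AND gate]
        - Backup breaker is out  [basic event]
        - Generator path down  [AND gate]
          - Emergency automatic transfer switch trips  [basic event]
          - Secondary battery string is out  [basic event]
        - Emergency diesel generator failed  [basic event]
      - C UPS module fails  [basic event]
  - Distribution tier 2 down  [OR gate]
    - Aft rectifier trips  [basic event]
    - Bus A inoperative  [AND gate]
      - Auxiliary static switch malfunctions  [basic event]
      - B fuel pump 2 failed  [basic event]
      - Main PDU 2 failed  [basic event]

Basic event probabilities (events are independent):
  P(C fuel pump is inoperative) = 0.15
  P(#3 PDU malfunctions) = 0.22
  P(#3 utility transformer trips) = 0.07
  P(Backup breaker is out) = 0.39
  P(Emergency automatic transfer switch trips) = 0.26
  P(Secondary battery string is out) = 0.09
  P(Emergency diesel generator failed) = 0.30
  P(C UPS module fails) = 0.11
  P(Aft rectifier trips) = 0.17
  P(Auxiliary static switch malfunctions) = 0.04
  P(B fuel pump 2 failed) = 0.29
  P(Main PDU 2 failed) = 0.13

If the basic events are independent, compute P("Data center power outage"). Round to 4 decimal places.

P(Distribution tier lost) [AND] = 0.15 × 0.22 = 0.033000
P(Generator path down) [AND] = 0.26 × 0.09 = 0.023400
P(UPS chain unavailable) [AND] = 0.39 × 0.023400 × 0.30 = 0.002738
P(Utility feed down) [OR] = 1 − (1−0.07) × (1−0.002738) × (1−0.11) = 0.174566
P(Bus B inoperative) [AND] = 0.033000 × 0.174566 = 0.005761
P(Bus A inoperative) [AND] = 0.04 × 0.29 × 0.13 = 0.001508
P(Distribution tier 2 down) [OR] = 1 − (1−0.17) × (1−0.001508) = 0.171252
P(Data center power outage) [AND] = 0.005761 × 0.171252 = 0.000987
Rounded to 4 decimal places: P(Data center power outage) ≈ 0.0010.

0.0010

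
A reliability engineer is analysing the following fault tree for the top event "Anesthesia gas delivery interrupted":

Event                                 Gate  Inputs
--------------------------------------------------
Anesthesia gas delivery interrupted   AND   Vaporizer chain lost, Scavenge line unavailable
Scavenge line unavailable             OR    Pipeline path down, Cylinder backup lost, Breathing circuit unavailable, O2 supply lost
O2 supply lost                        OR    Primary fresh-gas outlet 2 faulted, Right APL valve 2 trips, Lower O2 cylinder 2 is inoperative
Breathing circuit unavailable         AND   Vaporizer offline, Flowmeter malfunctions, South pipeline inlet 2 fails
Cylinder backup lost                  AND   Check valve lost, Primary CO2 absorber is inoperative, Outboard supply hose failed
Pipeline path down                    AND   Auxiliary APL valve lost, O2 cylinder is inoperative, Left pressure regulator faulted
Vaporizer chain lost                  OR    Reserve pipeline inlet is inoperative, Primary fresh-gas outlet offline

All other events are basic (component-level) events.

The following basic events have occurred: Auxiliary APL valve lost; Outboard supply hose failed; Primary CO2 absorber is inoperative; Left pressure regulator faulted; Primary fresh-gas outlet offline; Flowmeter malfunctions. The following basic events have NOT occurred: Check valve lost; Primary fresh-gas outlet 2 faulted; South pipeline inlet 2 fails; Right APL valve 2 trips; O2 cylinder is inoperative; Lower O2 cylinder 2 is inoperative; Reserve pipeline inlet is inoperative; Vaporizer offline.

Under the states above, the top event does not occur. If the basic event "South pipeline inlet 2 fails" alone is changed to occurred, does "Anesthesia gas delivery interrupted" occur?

No

Counterfactual: set "South pipeline inlet 2 fails" to occurred.
Vaporizer chain lost [OR]: Reserve pipeline inlet is inoperative=not, Primary fresh-gas outlet offline=occurs → at least one input occurs → occurs.
Pipeline path down [AND]: Auxiliary APL valve lost=occurs, O2 cylinder is inoperative=not, Left pressure regulator faulted=occurs → not all inputs occur → does not occur.
Cylinder backup lost [AND]: Check valve lost=not, Primary CO2 absorber is inoperative=occurs, Outboard supply hose failed=occurs → not all inputs occur → does not occur.
Breathing circuit unavailable [AND]: Vaporizer offline=not, Flowmeter malfunctions=occurs, South pipeline inlet 2 fails=occurs → not all inputs occur → does not occur.
O2 supply lost [OR]: Primary fresh-gas outlet 2 faulted=not, Right APL valve 2 trips=not, Lower O2 cylinder 2 is inoperative=not → no input occurs → does not occur.
Scavenge line unavailable [OR]: Pipeline path down=not, Cylinder backup lost=not, Breathing circuit unavailable=not, O2 supply lost=not → no input occurs → does not occur.
Anesthesia gas delivery interrupted [AND]: Vaporizer chain lost=occurs, Scavenge line unavailable=not → not all inputs occur → does not occur.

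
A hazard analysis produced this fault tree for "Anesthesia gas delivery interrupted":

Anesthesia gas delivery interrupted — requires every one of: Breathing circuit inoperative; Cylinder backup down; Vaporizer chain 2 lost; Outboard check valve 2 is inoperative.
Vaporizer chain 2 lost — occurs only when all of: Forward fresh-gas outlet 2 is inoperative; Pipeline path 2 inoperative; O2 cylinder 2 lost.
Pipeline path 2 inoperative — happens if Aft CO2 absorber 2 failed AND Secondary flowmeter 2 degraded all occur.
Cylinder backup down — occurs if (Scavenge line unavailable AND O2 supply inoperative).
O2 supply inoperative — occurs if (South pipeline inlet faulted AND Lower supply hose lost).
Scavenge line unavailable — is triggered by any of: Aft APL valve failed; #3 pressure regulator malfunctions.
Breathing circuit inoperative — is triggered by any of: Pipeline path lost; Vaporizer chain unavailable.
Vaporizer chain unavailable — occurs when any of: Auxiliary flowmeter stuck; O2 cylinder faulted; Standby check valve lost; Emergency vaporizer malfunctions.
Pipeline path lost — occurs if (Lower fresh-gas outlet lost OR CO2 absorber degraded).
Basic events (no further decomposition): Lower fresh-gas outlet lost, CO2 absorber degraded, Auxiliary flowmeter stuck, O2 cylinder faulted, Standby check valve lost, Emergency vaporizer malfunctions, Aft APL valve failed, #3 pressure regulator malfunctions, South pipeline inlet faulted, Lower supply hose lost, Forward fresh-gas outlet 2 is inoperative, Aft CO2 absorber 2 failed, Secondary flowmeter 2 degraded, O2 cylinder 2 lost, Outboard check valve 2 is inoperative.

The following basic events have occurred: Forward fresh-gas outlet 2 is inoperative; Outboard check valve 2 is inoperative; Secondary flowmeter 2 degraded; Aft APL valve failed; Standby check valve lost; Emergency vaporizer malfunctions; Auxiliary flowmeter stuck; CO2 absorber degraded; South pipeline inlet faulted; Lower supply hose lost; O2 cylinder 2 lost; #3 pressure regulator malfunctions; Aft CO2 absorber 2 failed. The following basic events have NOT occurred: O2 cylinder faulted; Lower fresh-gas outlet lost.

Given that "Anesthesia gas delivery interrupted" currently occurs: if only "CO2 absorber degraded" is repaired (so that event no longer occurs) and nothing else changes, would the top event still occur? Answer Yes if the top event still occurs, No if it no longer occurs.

Counterfactual: set "CO2 absorber degraded" to not occurred.
Pipeline path lost [OR]: Lower fresh-gas outlet lost=not, CO2 absorber degraded=not → no input occurs → does not occur.
Vaporizer chain unavailable [OR]: Auxiliary flowmeter stuck=occurs, O2 cylinder faulted=not, Standby check valve lost=occurs, Emergency vaporizer malfunctions=occurs → at least one input occurs → occurs.
Breathing circuit inoperative [OR]: Pipeline path lost=not, Vaporizer chain unavailable=occurs → at least one input occurs → occurs.
Scavenge line unavailable [OR]: Aft APL valve failed=occurs, #3 pressure regulator malfunctions=occurs → at least one input occurs → occurs.
O2 supply inoperative [AND]: South pipeline inlet faulted=occurs, Lower supply hose lost=occurs → all inputs occur → occurs.
Cylinder backup down [AND]: Scavenge line unavailable=occurs, O2 supply inoperative=occurs → all inputs occur → occurs.
Pipeline path 2 inoperative [AND]: Aft CO2 absorber 2 failed=occurs, Secondary flowmeter 2 degraded=occurs → all inputs occur → occurs.
Vaporizer chain 2 lost [AND]: Forward fresh-gas outlet 2 is inoperative=occurs, Pipeline path 2 inoperative=occurs, O2 cylinder 2 lost=occurs → all inputs occur → occurs.
Anesthesia gas delivery interrupted [AND]: Breathing circuit inoperative=occurs, Cylinder backup down=occurs, Vaporizer chain 2 lost=occurs, Outboard check valve 2 is inoperative=occurs → all inputs occur → occurs.

Yes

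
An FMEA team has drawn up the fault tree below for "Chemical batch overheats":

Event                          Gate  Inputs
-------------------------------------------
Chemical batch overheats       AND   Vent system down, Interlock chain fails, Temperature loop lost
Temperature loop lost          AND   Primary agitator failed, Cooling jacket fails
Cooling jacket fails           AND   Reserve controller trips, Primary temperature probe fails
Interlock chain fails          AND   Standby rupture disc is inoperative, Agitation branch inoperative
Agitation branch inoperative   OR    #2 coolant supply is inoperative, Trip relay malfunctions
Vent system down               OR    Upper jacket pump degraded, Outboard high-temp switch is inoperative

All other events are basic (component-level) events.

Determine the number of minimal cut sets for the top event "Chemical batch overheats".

4

Vent system down [OR]: union of children's cut sets → 2 cut set(s).
Agitation branch inoperative [OR]: union of children's cut sets → 2 cut set(s).
Interlock chain fails [AND]: one cut set from each child combined → 1 × 2 = 2 cut set(s).
Cooling jacket fails [AND]: one cut set from each child combined → 1 × 1 = 1 cut set(s).
Temperature loop lost [AND]: one cut set from each child combined → 1 × 1 = 1 cut set(s).
Chemical batch overheats [AND]: one cut set from each child combined → 2 × 2 × 1 = 4 cut set(s).
Minimal cut sets: {#2 coolant supply is inoperative, Primary agitator failed, Primary temperature probe fails, Reserve controller trips, Standby rupture disc is inoperative, Upper jacket pump degraded}; {Primary agitator failed, Primary temperature probe fails, Reserve controller trips, Standby rupture disc is inoperative, Trip relay malfunctions, Upper jacket pump degraded}; {#2 coolant supply is inoperative, Outboard high-temp switch is inoperative, Primary agitator failed, Primary temperature probe fails, Reserve controller trips, Standby rupture disc is inoperative}; {Outboard high-temp switch is inoperative, Primary agitator failed, Primary temperature probe fails, Reserve controller trips, Standby rupture disc is inoperative, Trip relay malfunctions}.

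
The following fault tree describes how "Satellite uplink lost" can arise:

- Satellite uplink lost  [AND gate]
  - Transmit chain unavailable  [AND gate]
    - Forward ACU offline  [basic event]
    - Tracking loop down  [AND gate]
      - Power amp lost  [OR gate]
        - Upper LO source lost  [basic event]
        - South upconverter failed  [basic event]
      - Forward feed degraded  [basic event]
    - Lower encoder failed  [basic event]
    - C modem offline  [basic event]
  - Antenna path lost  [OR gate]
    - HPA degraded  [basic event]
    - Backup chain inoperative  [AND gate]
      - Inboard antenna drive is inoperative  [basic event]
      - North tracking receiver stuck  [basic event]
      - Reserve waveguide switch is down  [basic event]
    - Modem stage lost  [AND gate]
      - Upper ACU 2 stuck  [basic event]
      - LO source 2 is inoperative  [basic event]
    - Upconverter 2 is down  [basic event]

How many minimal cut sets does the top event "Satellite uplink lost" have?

Power amp lost [OR]: union of children's cut sets → 2 cut set(s).
Tracking loop down [AND]: one cut set from each child combined → 2 × 1 = 2 cut set(s).
Transmit chain unavailable [AND]: one cut set from each child combined → 1 × 2 × 1 × 1 = 2 cut set(s).
Backup chain inoperative [AND]: one cut set from each child combined → 1 × 1 × 1 = 1 cut set(s).
Modem stage lost [AND]: one cut set from each child combined → 1 × 1 = 1 cut set(s).
Antenna path lost [OR]: union of children's cut sets → 4 cut set(s).
Satellite uplink lost [AND]: one cut set from each child combined → 2 × 4 = 8 cut set(s).
Minimal cut sets: {C modem offline, Forward ACU offline, Forward feed degraded, HPA degraded, Lower encoder failed, Upper LO source lost}; {C modem offline, Forward ACU offline, Forward feed degraded, Inboard antenna drive is inoperative, Lower encoder failed, North tracking receiver stuck, Reserve waveguide switch is down, Upper LO source lost}; {C modem offline, Forward ACU offline, Forward feed degraded, LO source 2 is inoperative, Lower encoder failed, Upper ACU 2 stuck, Upper LO source lost}; {C modem offline, Forward ACU offline, Forward feed degraded, Lower encoder failed, Upconverter 2 is down, Upper LO source lost}; {C modem offline, Forward ACU offline, Forward feed degraded, HPA degraded, Lower encoder failed, South upconverter failed}; {C modem offline, Forward ACU offline, Forward feed degraded, Inboard antenna drive is inoperative, Lower encoder failed, North tracking receiver stuck, Reserve waveguide switch is down, South upconverter failed}; {C modem offline, Forward ACU offline, Forward feed degraded, LO source 2 is inoperative, Lower encoder failed, South upconverter failed, Upper ACU 2 stuck}; {C modem offline, Forward ACU offline, Forward feed degraded, Lower encoder failed, South upconverter failed, Upconverter 2 is down}.

8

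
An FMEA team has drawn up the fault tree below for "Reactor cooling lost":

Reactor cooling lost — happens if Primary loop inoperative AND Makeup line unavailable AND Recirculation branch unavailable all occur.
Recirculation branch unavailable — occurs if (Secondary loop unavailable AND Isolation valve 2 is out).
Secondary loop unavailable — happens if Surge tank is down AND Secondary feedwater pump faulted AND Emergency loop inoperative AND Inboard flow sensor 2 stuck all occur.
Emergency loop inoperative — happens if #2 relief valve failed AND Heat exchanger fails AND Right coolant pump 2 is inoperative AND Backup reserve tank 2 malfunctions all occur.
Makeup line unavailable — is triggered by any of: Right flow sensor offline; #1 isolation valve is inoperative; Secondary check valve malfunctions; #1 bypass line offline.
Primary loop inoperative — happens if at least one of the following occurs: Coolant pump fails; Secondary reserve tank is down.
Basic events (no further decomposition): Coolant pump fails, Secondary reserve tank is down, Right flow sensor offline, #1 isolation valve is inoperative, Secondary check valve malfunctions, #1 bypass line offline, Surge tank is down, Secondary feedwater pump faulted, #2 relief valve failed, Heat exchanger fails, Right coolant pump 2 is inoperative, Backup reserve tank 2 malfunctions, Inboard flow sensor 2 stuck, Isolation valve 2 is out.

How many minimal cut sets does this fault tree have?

8

Primary loop inoperative [OR]: union of children's cut sets → 2 cut set(s).
Makeup line unavailable [OR]: union of children's cut sets → 4 cut set(s).
Emergency loop inoperative [AND]: one cut set from each child combined → 1 × 1 × 1 × 1 = 1 cut set(s).
Secondary loop unavailable [AND]: one cut set from each child combined → 1 × 1 × 1 × 1 = 1 cut set(s).
Recirculation branch unavailable [AND]: one cut set from each child combined → 1 × 1 = 1 cut set(s).
Reactor cooling lost [AND]: one cut set from each child combined → 2 × 4 × 1 = 8 cut set(s).
Minimal cut sets: {#2 relief valve failed, Backup reserve tank 2 malfunctions, Coolant pump fails, Heat exchanger fails, Inboard flow sensor 2 stuck, Isolation valve 2 is out, Right coolant pump 2 is inoperative, Right flow sensor offline, Secondary feedwater pump faulted, Surge tank is down}; {#1 isolation valve is inoperative, #2 relief valve failed, Backup reserve tank 2 malfunctions, Coolant pump fails, Heat exchanger fails, Inboard flow sensor 2 stuck, Isolation valve 2 is out, Right coolant pump 2 is inoperative, Secondary feedwater pump faulted, Surge tank is down}; {#2 relief valve failed, Backup reserve tank 2 malfunctions, Coolant pump fails, Heat exchanger fails, Inboard flow sensor 2 stuck, Isolation valve 2 is out, Right coolant pump 2 is inoperative, Secondary check valve malfunctions, Secondary feedwater pump faulted, Surge tank is down}; {#1 bypass line offline, #2 relief valve failed, Backup reserve tank 2 malfunctions, Coolant pump fails, Heat exchanger fails, Inboard flow sensor 2 stuck, Isolation valve 2 is out, Right coolant pump 2 is inoperative, Secondary feedwater pump faulted, Surge tank is down}; {#2 relief valve failed, Backup reserve tank 2 malfunctions, Heat exchanger fails, Inboard flow sensor 2 stuck, Isolation valve 2 is out, Right coolant pump 2 is inoperative, Right flow sensor offline, Secondary feedwater pump faulted, Secondary reserve tank is down, Surge tank is down}; {#1 isolation valve is inoperative, #2 relief valve failed, Backup reserve tank 2 malfunctions, Heat exchanger fails, Inboard flow sensor 2 stuck, Isolation valve 2 is out, Right coolant pump 2 is inoperative, Secondary feedwater pump faulted, Secondary reserve tank is down, Surge tank is down}; {#2 relief valve failed, Backup reserve tank 2 malfunctions, Heat exchanger fails, Inboard flow sensor 2 stuck, Isolation valve 2 is out, Right coolant pump 2 is inoperative, Secondary check valve malfunctions, Secondary feedwater pump faulted, Secondary reserve tank is down, Surge tank is down}; {#1 bypass line offline, #2 relief valve failed, Backup reserve tank 2 malfunctions, Heat exchanger fails, Inboard flow sensor 2 stuck, Isolation valve 2 is out, Right coolant pump 2 is inoperative, Secondary feedwater pump faulted, Secondary reserve tank is down, Surge tank is down}.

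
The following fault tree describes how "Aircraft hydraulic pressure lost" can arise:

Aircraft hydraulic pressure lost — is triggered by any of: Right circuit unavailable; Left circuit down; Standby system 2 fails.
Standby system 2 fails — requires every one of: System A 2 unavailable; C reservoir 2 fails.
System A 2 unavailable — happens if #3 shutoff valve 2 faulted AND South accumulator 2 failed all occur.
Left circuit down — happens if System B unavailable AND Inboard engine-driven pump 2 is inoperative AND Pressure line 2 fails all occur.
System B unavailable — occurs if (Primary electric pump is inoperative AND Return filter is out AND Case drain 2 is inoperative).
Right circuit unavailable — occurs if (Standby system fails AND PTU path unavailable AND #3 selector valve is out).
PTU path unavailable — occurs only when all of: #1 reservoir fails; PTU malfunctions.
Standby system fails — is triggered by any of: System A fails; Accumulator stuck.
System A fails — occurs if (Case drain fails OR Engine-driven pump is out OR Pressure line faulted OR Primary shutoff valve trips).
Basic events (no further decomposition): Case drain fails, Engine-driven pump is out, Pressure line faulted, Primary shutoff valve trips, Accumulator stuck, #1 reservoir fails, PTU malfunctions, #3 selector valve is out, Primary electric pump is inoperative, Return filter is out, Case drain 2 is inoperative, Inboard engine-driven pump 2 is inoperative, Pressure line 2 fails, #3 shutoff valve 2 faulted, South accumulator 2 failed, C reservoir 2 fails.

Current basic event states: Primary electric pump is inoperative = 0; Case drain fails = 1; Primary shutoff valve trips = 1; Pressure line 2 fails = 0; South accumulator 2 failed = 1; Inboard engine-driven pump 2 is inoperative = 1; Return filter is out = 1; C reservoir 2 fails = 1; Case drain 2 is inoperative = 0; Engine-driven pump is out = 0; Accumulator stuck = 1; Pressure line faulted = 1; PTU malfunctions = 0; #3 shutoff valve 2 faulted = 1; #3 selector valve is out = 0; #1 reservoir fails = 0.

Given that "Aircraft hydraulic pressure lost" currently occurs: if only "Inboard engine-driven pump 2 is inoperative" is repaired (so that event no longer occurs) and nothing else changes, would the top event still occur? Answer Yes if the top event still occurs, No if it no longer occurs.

Counterfactual: set "Inboard engine-driven pump 2 is inoperative" to not occurred.
System A fails [OR]: Case drain fails=occurs, Engine-driven pump is out=not, Pressure line faulted=occurs, Primary shutoff valve trips=occurs → at least one input occurs → occurs.
Standby system fails [OR]: System A fails=occurs, Accumulator stuck=occurs → at least one input occurs → occurs.
PTU path unavailable [AND]: #1 reservoir fails=not, PTU malfunctions=not → not all inputs occur → does not occur.
Right circuit unavailable [AND]: Standby system fails=occurs, PTU path unavailable=not, #3 selector valve is out=not → not all inputs occur → does not occur.
System B unavailable [AND]: Primary electric pump is inoperative=not, Return filter is out=occurs, Case drain 2 is inoperative=not → not all inputs occur → does not occur.
Left circuit down [AND]: System B unavailable=not, Inboard engine-driven pump 2 is inoperative=not, Pressure line 2 fails=not → not all inputs occur → does not occur.
System A 2 unavailable [AND]: #3 shutoff valve 2 faulted=occurs, South accumulator 2 failed=occurs → all inputs occur → occurs.
Standby system 2 fails [AND]: System A 2 unavailable=occurs, C reservoir 2 fails=occurs → all inputs occur → occurs.
Aircraft hydraulic pressure lost [OR]: Right circuit unavailable=not, Left circuit down=not, Standby system 2 fails=occurs → at least one input occurs → occurs.

Yes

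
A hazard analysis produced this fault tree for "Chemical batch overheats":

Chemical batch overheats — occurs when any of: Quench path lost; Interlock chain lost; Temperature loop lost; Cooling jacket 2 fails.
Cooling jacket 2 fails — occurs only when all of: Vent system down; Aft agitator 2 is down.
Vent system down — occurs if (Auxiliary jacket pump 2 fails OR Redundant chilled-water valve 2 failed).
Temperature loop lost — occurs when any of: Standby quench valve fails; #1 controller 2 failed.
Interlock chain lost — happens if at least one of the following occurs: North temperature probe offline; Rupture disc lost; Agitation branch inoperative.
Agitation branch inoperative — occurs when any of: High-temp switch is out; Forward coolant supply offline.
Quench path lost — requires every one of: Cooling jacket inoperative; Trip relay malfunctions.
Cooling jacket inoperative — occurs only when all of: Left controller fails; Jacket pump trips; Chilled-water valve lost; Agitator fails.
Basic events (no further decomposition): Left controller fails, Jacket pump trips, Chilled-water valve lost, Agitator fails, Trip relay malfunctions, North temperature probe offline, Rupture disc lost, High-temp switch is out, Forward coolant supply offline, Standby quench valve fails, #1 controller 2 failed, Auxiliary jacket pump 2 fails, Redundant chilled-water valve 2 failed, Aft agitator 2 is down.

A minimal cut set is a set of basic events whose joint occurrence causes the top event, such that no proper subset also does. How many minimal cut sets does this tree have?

Cooling jacket inoperative [AND]: one cut set from each child combined → 1 × 1 × 1 × 1 = 1 cut set(s).
Quench path lost [AND]: one cut set from each child combined → 1 × 1 = 1 cut set(s).
Agitation branch inoperative [OR]: union of children's cut sets → 2 cut set(s).
Interlock chain lost [OR]: union of children's cut sets → 4 cut set(s).
Temperature loop lost [OR]: union of children's cut sets → 2 cut set(s).
Vent system down [OR]: union of children's cut sets → 2 cut set(s).
Cooling jacket 2 fails [AND]: one cut set from each child combined → 2 × 1 = 2 cut set(s).
Chemical batch overheats [OR]: union of children's cut sets → 9 cut set(s).
Minimal cut sets: {Agitator fails, Chilled-water valve lost, Jacket pump trips, Left controller fails, Trip relay malfunctions}; {North temperature probe offline}; {Rupture disc lost}; {High-temp switch is out}; {Forward coolant supply offline}; {Standby quench valve fails}; {#1 controller 2 failed}; {Aft agitator 2 is down, Auxiliary jacket pump 2 fails}; {Aft agitator 2 is down, Redundant chilled-water valve 2 failed}.

9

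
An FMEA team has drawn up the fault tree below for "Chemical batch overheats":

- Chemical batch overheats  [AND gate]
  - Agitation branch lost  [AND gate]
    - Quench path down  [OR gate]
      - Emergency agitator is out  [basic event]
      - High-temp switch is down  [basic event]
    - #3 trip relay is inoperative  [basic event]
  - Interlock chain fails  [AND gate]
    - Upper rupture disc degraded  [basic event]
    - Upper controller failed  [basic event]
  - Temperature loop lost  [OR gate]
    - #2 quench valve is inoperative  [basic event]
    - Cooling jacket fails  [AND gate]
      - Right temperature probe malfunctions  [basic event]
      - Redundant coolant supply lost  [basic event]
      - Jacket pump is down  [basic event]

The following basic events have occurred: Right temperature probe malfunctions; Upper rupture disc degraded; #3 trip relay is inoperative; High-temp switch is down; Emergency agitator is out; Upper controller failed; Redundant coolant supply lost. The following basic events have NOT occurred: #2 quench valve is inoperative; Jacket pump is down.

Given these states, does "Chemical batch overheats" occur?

Quench path down [OR]: Emergency agitator is out=occurs, High-temp switch is down=occurs → at least one input occurs → occurs.
Agitation branch lost [AND]: Quench path down=occurs, #3 trip relay is inoperative=occurs → all inputs occur → occurs.
Interlock chain fails [AND]: Upper rupture disc degraded=occurs, Upper controller failed=occurs → all inputs occur → occurs.
Cooling jacket fails [AND]: Right temperature probe malfunctions=occurs, Redundant coolant supply lost=occurs, Jacket pump is down=not → not all inputs occur → does not occur.
Temperature loop lost [OR]: #2 quench valve is inoperative=not, Cooling jacket fails=not → no input occurs → does not occur.
Chemical batch overheats [AND]: Agitation branch lost=occurs, Interlock chain fails=occurs, Temperature loop lost=not → not all inputs occur → does not occur.

No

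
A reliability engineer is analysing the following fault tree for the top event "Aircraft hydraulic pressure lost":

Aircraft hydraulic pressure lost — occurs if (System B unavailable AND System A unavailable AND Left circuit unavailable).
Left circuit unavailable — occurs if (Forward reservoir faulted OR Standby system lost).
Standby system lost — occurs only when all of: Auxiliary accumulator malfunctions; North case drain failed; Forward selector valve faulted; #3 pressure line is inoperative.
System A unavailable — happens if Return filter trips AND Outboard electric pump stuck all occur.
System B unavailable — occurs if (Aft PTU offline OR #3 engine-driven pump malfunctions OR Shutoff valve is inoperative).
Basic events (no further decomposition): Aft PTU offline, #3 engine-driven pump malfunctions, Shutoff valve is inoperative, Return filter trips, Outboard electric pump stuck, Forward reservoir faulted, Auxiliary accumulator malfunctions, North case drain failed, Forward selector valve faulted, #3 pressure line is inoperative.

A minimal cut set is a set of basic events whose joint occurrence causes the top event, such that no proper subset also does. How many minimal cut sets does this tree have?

6

System B unavailable [OR]: union of children's cut sets → 3 cut set(s).
System A unavailable [AND]: one cut set from each child combined → 1 × 1 = 1 cut set(s).
Standby system lost [AND]: one cut set from each child combined → 1 × 1 × 1 × 1 = 1 cut set(s).
Left circuit unavailable [OR]: union of children's cut sets → 2 cut set(s).
Aircraft hydraulic pressure lost [AND]: one cut set from each child combined → 3 × 1 × 2 = 6 cut set(s).
Minimal cut sets: {Aft PTU offline, Forward reservoir faulted, Outboard electric pump stuck, Return filter trips}; {#3 pressure line is inoperative, Aft PTU offline, Auxiliary accumulator malfunctions, Forward selector valve faulted, North case drain failed, Outboard electric pump stuck, Return filter trips}; {#3 engine-driven pump malfunctions, Forward reservoir faulted, Outboard electric pump stuck, Return filter trips}; {#3 engine-driven pump malfunctions, #3 pressure line is inoperative, Auxiliary accumulator malfunctions, Forward selector valve faulted, North case drain failed, Outboard electric pump stuck, Return filter trips}; {Forward reservoir faulted, Outboard electric pump stuck, Return filter trips, Shutoff valve is inoperative}; {#3 pressure line is inoperative, Auxiliary accumulator malfunctions, Forward selector valve faulted, North case drain failed, Outboard electric pump stuck, Return filter trips, Shutoff valve is inoperative}.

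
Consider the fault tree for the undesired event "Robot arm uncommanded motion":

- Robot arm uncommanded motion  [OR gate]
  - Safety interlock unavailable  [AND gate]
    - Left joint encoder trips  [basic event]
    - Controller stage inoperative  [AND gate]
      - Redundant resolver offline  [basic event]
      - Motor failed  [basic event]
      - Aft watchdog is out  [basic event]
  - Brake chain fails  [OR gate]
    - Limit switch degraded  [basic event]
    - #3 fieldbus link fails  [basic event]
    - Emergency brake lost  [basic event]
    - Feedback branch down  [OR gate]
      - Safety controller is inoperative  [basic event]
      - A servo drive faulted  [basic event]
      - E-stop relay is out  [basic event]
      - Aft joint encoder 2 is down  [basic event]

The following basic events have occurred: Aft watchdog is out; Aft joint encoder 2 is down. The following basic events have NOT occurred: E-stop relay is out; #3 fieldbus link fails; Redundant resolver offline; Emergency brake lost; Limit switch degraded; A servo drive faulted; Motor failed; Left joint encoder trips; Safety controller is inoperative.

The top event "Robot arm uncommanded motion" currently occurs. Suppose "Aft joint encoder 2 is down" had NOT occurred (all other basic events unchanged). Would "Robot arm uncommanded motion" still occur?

No

Counterfactual: set "Aft joint encoder 2 is down" to not occurred.
Controller stage inoperative [AND]: Redundant resolver offline=not, Motor failed=not, Aft watchdog is out=occurs → not all inputs occur → does not occur.
Safety interlock unavailable [AND]: Left joint encoder trips=not, Controller stage inoperative=not → not all inputs occur → does not occur.
Feedback branch down [OR]: Safety controller is inoperative=not, A servo drive faulted=not, E-stop relay is out=not, Aft joint encoder 2 is down=not → no input occurs → does not occur.
Brake chain fails [OR]: Limit switch degraded=not, #3 fieldbus link fails=not, Emergency brake lost=not, Feedback branch down=not → no input occurs → does not occur.
Robot arm uncommanded motion [OR]: Safety interlock unavailable=not, Brake chain fails=not → no input occurs → does not occur.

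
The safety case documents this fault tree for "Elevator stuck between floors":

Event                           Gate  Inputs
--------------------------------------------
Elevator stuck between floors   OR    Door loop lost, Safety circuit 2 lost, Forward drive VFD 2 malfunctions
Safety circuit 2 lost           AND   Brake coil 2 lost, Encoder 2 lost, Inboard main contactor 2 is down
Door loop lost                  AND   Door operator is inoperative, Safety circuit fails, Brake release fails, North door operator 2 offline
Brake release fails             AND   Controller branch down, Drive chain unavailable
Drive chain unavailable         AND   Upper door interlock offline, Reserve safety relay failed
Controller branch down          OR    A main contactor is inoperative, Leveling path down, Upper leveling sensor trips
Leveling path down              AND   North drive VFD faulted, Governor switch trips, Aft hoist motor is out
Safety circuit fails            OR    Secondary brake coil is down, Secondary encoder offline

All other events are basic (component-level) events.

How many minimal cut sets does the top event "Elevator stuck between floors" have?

Safety circuit fails [OR]: union of children's cut sets → 2 cut set(s).
Leveling path down [AND]: one cut set from each child combined → 1 × 1 × 1 = 1 cut set(s).
Controller branch down [OR]: union of children's cut sets → 3 cut set(s).
Drive chain unavailable [AND]: one cut set from each child combined → 1 × 1 = 1 cut set(s).
Brake release fails [AND]: one cut set from each child combined → 3 × 1 = 3 cut set(s).
Door loop lost [AND]: one cut set from each child combined → 1 × 2 × 3 × 1 = 6 cut set(s).
Safety circuit 2 lost [AND]: one cut set from each child combined → 1 × 1 × 1 = 1 cut set(s).
Elevator stuck between floors [OR]: union of children's cut sets → 8 cut set(s).
Minimal cut sets: {A main contactor is inoperative, Door operator is inoperative, North door operator 2 offline, Reserve safety relay failed, Secondary brake coil is down, Upper door interlock offline}; {Aft hoist motor is out, Door operator is inoperative, Governor switch trips, North door operator 2 offline, North drive VFD faulted, Reserve safety relay failed, Secondary brake coil is down, Upper door interlock offline}; {Door operator is inoperative, North door operator 2 offline, Reserve safety relay failed, Secondary brake coil is down, Upper door interlock offline, Upper leveling sensor trips}; {A main contactor is inoperative, Door operator is inoperative, North door operator 2 offline, Reserve safety relay failed, Secondary encoder offline, Upper door interlock offline}; {Aft hoist motor is out, Door operator is inoperative, Governor switch trips, North door operator 2 offline, North drive VFD faulted, Reserve safety relay failed, Secondary encoder offline, Upper door interlock offline}; {Door operator is inoperative, North door operator 2 offline, Reserve safety relay failed, Secondary encoder offline, Upper door interlock offline, Upper leveling sensor trips}; {Brake coil 2 lost, Encoder 2 lost, Inboard main contactor 2 is down}; {Forward drive VFD 2 malfunctions}.

8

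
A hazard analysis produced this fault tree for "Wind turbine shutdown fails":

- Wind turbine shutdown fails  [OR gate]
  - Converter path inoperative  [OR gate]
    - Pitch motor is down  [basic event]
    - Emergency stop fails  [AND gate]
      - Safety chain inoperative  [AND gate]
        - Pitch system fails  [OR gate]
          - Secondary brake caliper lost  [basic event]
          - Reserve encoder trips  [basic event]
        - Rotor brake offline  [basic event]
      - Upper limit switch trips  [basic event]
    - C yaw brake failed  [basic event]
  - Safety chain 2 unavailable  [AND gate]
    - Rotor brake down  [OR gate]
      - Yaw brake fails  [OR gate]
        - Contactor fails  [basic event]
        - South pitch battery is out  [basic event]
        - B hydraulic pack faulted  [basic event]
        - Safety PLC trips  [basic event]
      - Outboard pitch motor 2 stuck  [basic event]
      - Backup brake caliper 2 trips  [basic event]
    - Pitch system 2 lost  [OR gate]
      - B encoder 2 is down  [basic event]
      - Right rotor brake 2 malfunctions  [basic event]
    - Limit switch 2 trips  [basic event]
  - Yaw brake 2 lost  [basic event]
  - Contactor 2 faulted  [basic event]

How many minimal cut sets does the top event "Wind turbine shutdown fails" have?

18

Pitch system fails [OR]: union of children's cut sets → 2 cut set(s).
Safety chain inoperative [AND]: one cut set from each child combined → 2 × 1 = 2 cut set(s).
Emergency stop fails [AND]: one cut set from each child combined → 2 × 1 = 2 cut set(s).
Converter path inoperative [OR]: union of children's cut sets → 4 cut set(s).
Yaw brake fails [OR]: union of children's cut sets → 4 cut set(s).
Rotor brake down [OR]: union of children's cut sets → 6 cut set(s).
Pitch system 2 lost [OR]: union of children's cut sets → 2 cut set(s).
Safety chain 2 unavailable [AND]: one cut set from each child combined → 6 × 2 × 1 = 12 cut set(s).
Wind turbine shutdown fails [OR]: union of children's cut sets → 18 cut set(s).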